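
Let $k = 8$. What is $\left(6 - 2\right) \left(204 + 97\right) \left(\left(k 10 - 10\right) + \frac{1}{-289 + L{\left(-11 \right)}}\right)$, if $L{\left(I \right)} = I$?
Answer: $\frac{6320699}{75} \approx 84276.0$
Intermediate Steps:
$\left(6 - 2\right) \left(204 + 97\right) \left(\left(k 10 - 10\right) + \frac{1}{-289 + L{\left(-11 \right)}}\right) = \left(6 - 2\right) \left(204 + 97\right) \left(\left(8 \cdot 10 - 10\right) + \frac{1}{-289 - 11}\right) = 4 \cdot 301 \left(\left(80 - 10\right) + \frac{1}{-300}\right) = 1204 \left(70 - \frac{1}{300}\right) = 1204 \cdot \frac{20999}{300} = \frac{6320699}{75}$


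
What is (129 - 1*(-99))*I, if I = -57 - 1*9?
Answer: -15048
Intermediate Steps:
I = -66 (I = -57 - 9 = -66)
(129 - 1*(-99))*I = (129 - 1*(-99))*(-66) = (129 + 99)*(-66) = 228*(-66) = -15048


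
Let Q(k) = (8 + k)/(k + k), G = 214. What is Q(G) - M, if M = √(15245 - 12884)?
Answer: 111/214 - √2361 ≈ -48.071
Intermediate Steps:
Q(k) = (8 + k)/(2*k) (Q(k) = (8 + k)/((2*k)) = (8 + k)*(1/(2*k)) = (8 + k)/(2*k))
M = √2361 ≈ 48.590
Q(G) - M = (½)*(8 + 214)/214 - √2361 = (½)*(1/214)*222 - √2361 = 111/214 - √2361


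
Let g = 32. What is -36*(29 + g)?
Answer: -2196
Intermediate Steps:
-36*(29 + g) = -36*(29 + 32) = -36*61 = -2196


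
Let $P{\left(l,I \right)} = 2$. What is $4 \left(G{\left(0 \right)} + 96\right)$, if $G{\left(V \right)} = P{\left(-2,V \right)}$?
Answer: $392$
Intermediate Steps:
$G{\left(V \right)} = 2$
$4 \left(G{\left(0 \right)} + 96\right) = 4 \left(2 + 96\right) = 4 \cdot 98 = 392$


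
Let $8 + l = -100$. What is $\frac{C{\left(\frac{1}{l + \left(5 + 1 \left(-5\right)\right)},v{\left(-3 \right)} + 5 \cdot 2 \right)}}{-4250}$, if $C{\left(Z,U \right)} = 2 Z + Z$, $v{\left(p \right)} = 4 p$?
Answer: $\frac{1}{153000} \approx 6.5359 \cdot 10^{-6}$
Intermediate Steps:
$l = -108$ ($l = -8 - 100 = -108$)
$C{\left(Z,U \right)} = 3 Z$
$\frac{C{\left(\frac{1}{l + \left(5 + 1 \left(-5\right)\right)},v{\left(-3 \right)} + 5 \cdot 2 \right)}}{-4250} = \frac{3 \frac{1}{-108 + \left(5 + 1 \left(-5\right)\right)}}{-4250} = \frac{3}{-108 + \left(5 - 5\right)} \left(- \frac{1}{4250}\right) = \frac{3}{-108 + 0} \left(- \frac{1}{4250}\right) = \frac{3}{-108} \left(- \frac{1}{4250}\right) = 3 \left(- \frac{1}{108}\right) \left(- \frac{1}{4250}\right) = \left(- \frac{1}{36}\right) \left(- \frac{1}{4250}\right) = \frac{1}{153000}$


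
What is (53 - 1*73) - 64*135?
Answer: -8660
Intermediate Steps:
(53 - 1*73) - 64*135 = (53 - 73) - 8640 = -20 - 8640 = -8660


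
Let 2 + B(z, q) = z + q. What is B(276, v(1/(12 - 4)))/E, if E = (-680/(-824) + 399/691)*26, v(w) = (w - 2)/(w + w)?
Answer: 2918093/399328 ≈ 7.3075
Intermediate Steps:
v(w) = (-2 + w)/(2*w) (v(w) = (-2 + w)/((2*w)) = (-2 + w)*(1/(2*w)) = (-2 + w)/(2*w))
E = 2595632/71173 (E = (-680*(-1/824) + 399*(1/691))*26 = (85/103 + 399/691)*26 = (99832/71173)*26 = 2595632/71173 ≈ 36.469)
B(z, q) = -2 + q + z (B(z, q) = -2 + (z + q) = -2 + (q + z) = -2 + q + z)
B(276, v(1/(12 - 4)))/E = (-2 + (-2 + 1/(12 - 4))/(2*(1/(12 - 4))) + 276)/(2595632/71173) = (-2 + (-2 + 1/8)/(2*(1/8)) + 276)*(71173/2595632) = (-2 + (-2 + ⅛)/(2*(⅛)) + 276)*(71173/2595632) = (-2 + (½)*8*(-15/8) + 276)*(71173/2595632) = (-2 - 15/2 + 276)*(71173/2595632) = (533/2)*(71173/2595632) = 2918093/399328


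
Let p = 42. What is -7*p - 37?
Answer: -331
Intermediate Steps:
-7*p - 37 = -7*42 - 37 = -294 - 37 = -331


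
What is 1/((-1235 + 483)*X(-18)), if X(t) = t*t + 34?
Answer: -1/269216 ≈ -3.7145e-6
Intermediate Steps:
X(t) = 34 + t² (X(t) = t² + 34 = 34 + t²)
1/((-1235 + 483)*X(-18)) = 1/((-1235 + 483)*(34 + (-18)²)) = 1/(-752*(34 + 324)) = 1/(-752*358) = 1/(-269216) = -1/269216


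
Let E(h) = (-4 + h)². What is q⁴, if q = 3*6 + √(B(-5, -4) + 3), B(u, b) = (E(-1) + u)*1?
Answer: (18 + √23)⁴ ≈ 2.7004e+5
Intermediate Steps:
B(u, b) = 25 + u (B(u, b) = ((-4 - 1)² + u)*1 = ((-5)² + u)*1 = (25 + u)*1 = 25 + u)
q = 18 + √23 (q = 3*6 + √((25 - 5) + 3) = 18 + √(20 + 3) = 18 + √23 ≈ 22.796)
q⁴ = (18 + √23)⁴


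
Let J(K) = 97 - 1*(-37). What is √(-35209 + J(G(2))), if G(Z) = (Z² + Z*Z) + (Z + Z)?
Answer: 5*I*√1403 ≈ 187.28*I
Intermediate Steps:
G(Z) = 2*Z + 2*Z² (G(Z) = (Z² + Z²) + 2*Z = 2*Z² + 2*Z = 2*Z + 2*Z²)
J(K) = 134 (J(K) = 97 + 37 = 134)
√(-35209 + J(G(2))) = √(-35209 + 134) = √(-35075) = 5*I*√1403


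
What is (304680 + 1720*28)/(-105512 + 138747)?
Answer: 70568/6647 ≈ 10.617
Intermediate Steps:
(304680 + 1720*28)/(-105512 + 138747) = (304680 + 48160)/33235 = 352840*(1/33235) = 70568/6647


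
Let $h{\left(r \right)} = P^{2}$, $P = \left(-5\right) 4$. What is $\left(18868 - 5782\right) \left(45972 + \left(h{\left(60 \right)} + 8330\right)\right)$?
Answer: $715830372$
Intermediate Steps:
$P = -20$
$h{\left(r \right)} = 400$ ($h{\left(r \right)} = \left(-20\right)^{2} = 400$)
$\left(18868 - 5782\right) \left(45972 + \left(h{\left(60 \right)} + 8330\right)\right) = \left(18868 - 5782\right) \left(45972 + \left(400 + 8330\right)\right) = 13086 \left(45972 + 8730\right) = 13086 \cdot 54702 = 715830372$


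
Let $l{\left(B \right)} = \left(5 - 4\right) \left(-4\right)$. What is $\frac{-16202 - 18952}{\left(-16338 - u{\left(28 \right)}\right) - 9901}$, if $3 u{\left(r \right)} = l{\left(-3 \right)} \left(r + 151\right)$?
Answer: $\frac{15066}{11143} \approx 1.3521$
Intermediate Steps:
$l{\left(B \right)} = -4$ ($l{\left(B \right)} = 1 \left(-4\right) = -4$)
$u{\left(r \right)} = - \frac{604}{3} - \frac{4 r}{3}$ ($u{\left(r \right)} = \frac{\left(-4\right) \left(r + 151\right)}{3} = \frac{\left(-4\right) \left(151 + r\right)}{3} = \frac{-604 - 4 r}{3} = - \frac{604}{3} - \frac{4 r}{3}$)
$\frac{-16202 - 18952}{\left(-16338 - u{\left(28 \right)}\right) - 9901} = \frac{-16202 - 18952}{\left(-16338 - \left(- \frac{604}{3} - \frac{112}{3}\right)\right) - 9901} = - \frac{35154}{\left(-16338 - \left(- \frac{604}{3} - \frac{112}{3}\right)\right) - 9901} = - \frac{35154}{\left(-16338 - - \frac{716}{3}\right) - 9901} = - \frac{35154}{\left(-16338 + \frac{716}{3}\right) - 9901} = - \frac{35154}{- \frac{48298}{3} - 9901} = - \frac{35154}{- \frac{78001}{3}} = \left(-35154\right) \left(- \frac{3}{78001}\right) = \frac{15066}{11143}$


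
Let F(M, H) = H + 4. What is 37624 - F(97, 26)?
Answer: 37594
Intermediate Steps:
F(M, H) = 4 + H
37624 - F(97, 26) = 37624 - (4 + 26) = 37624 - 1*30 = 37624 - 30 = 37594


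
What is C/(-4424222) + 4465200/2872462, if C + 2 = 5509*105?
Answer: 9046740268867/6354204787282 ≈ 1.4237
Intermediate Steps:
C = 578443 (C = -2 + 5509*105 = -2 + 578445 = 578443)
C/(-4424222) + 4465200/2872462 = 578443/(-4424222) + 4465200/2872462 = 578443*(-1/4424222) + 4465200*(1/2872462) = -578443/4424222 + 2232600/1436231 = 9046740268867/6354204787282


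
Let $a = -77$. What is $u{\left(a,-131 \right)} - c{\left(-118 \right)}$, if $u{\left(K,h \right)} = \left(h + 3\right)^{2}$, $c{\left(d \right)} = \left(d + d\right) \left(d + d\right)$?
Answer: $-39312$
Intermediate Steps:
$c{\left(d \right)} = 4 d^{2}$ ($c{\left(d \right)} = 2 d 2 d = 4 d^{2}$)
$u{\left(K,h \right)} = \left(3 + h\right)^{2}$
$u{\left(a,-131 \right)} - c{\left(-118 \right)} = \left(3 - 131\right)^{2} - 4 \left(-118\right)^{2} = \left(-128\right)^{2} - 4 \cdot 13924 = 16384 - 55696 = -39312$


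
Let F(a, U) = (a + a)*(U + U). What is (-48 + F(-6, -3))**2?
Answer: 576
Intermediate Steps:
F(a, U) = 4*U*a (F(a, U) = (2*a)*(2*U) = 4*U*a)
(-48 + F(-6, -3))**2 = (-48 + 4*(-3)*(-6))**2 = (-48 + 72)**2 = 24**2 = 576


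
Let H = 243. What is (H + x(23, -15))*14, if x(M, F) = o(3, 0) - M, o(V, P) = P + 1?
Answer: 3094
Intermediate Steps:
o(V, P) = 1 + P
x(M, F) = 1 - M (x(M, F) = (1 + 0) - M = 1 - M)
(H + x(23, -15))*14 = (243 + (1 - 1*23))*14 = (243 + (1 - 23))*14 = (243 - 22)*14 = 221*14 = 3094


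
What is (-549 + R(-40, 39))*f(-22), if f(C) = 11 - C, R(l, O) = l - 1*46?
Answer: -20955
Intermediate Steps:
R(l, O) = -46 + l (R(l, O) = l - 46 = -46 + l)
(-549 + R(-40, 39))*f(-22) = (-549 + (-46 - 40))*(11 - 1*(-22)) = (-549 - 86)*(11 + 22) = -635*33 = -20955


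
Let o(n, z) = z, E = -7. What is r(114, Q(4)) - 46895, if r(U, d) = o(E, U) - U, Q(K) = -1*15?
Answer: -46895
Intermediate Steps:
Q(K) = -15
r(U, d) = 0 (r(U, d) = U - U = 0)
r(114, Q(4)) - 46895 = 0 - 46895 = -46895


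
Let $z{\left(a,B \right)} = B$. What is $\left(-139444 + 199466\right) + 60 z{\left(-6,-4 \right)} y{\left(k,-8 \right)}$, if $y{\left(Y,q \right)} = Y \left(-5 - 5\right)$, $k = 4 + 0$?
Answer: $69622$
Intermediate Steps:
$k = 4$
$y{\left(Y,q \right)} = - 10 Y$ ($y{\left(Y,q \right)} = Y \left(-10\right) = - 10 Y$)
$\left(-139444 + 199466\right) + 60 z{\left(-6,-4 \right)} y{\left(k,-8 \right)} = \left(-139444 + 199466\right) + 60 \left(-4\right) \left(\left(-10\right) 4\right) = 60022 - -9600 = 60022 + 9600 = 69622$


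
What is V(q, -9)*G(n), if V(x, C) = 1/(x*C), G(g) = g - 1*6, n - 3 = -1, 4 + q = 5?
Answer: 4/9 ≈ 0.44444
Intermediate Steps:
q = 1 (q = -4 + 5 = 1)
n = 2 (n = 3 - 1 = 2)
G(g) = -6 + g (G(g) = g - 6 = -6 + g)
V(x, C) = 1/(C*x)
V(q, -9)*G(n) = (1/(-9*1))*(-6 + 2) = -⅑*1*(-4) = -⅑*(-4) = 4/9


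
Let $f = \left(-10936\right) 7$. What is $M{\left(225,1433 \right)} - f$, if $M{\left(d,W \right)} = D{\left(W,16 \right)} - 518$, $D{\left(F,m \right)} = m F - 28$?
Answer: $98934$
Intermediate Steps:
$D{\left(F,m \right)} = -28 + F m$ ($D{\left(F,m \right)} = F m - 28 = -28 + F m$)
$M{\left(d,W \right)} = -546 + 16 W$ ($M{\left(d,W \right)} = \left(-28 + W 16\right) - 518 = \left(-28 + 16 W\right) - 518 = -546 + 16 W$)
$f = -76552$
$M{\left(225,1433 \right)} - f = \left(-546 + 16 \cdot 1433\right) - -76552 = \left(-546 + 22928\right) + 76552 = 22382 + 76552 = 98934$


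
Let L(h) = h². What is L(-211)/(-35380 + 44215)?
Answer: 44521/8835 ≈ 5.0392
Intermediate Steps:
L(-211)/(-35380 + 44215) = (-211)²/(-35380 + 44215) = 44521/8835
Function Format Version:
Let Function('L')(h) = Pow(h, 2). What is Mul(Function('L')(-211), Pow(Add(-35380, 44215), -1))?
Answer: Rational(44521, 8835) ≈ 5.0392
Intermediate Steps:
Mul(Function('L')(-211), Pow(Add(-35380, 44215), -1)) = Mul(Pow(-211, 2), Pow(Add(-35380, 44215), -1)) = Mul(44521, Pow(8835, -1)) = Mul(44521, Rational(1, 8835)) = Rational(44521, 8835)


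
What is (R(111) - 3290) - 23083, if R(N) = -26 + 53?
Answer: -26346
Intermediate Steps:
R(N) = 27
(R(111) - 3290) - 23083 = (27 - 3290) - 23083 = -3263 - 23083 = -26346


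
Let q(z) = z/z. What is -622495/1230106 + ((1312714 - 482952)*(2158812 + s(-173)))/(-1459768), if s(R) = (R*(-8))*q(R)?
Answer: -275612828608487059/224458671926 ≈ -1.2279e+6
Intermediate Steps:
q(z) = 1
s(R) = -8*R (s(R) = (R*(-8))*1 = -8*R*1 = -8*R)
-622495/1230106 + ((1312714 - 482952)*(2158812 + s(-173)))/(-1459768) = -622495/1230106 + ((1312714 - 482952)*(2158812 - 8*(-173)))/(-1459768) = -622495*1/1230106 + (829762*(2158812 + 1384))*(-1/1459768) = -622495/1230106 + (829762*2160196)*(-1/1459768) = -622495/1230106 + 1792448553352*(-1/1459768) = -622495/1230106 - 224056069169/182471 = -275612828608487059/224458671926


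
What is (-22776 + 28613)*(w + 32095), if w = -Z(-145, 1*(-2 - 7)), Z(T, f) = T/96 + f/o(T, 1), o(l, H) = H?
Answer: 17990386973/96 ≈ 1.8740e+8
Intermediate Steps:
Z(T, f) = f + T/96 (Z(T, f) = T/96 + f/1 = T*(1/96) + f*1 = T/96 + f = f + T/96)
w = 1009/96 (w = -(1*(-2 - 7) + (1/96)*(-145)) = -(1*(-9) - 145/96) = -(-9 - 145/96) = -1*(-1009/96) = 1009/96 ≈ 10.510)
(-22776 + 28613)*(w + 32095) = (-22776 + 28613)*(1009/96 + 32095) = 5837*(3082129/96) = 17990386973/96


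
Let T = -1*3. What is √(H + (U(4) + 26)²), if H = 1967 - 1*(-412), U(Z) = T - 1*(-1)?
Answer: √2955 ≈ 54.360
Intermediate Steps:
T = -3
U(Z) = -2 (U(Z) = -3 - 1*(-1) = -3 + 1 = -2)
H = 2379 (H = 1967 + 412 = 2379)
√(H + (U(4) + 26)²) = √(2379 + (-2 + 26)²) = √(2379 + 24²) = √(2379 + 576) = √2955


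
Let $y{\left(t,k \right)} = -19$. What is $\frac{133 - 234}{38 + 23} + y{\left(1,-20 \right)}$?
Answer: $- \frac{1260}{61} \approx -20.656$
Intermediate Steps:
$\frac{133 - 234}{38 + 23} + y{\left(1,-20 \right)} = \frac{133 - 234}{38 + 23} - 19 = - \frac{101}{61} - 19 = - \frac{1260}{61}$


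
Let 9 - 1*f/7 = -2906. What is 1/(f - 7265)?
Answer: 1/13140 ≈ 7.6103e-5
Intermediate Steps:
f = 20405 (f = 63 - 7*(-2906) = 63 + 20342 = 20405)
1/(f - 7265) = 1/(20405 - 7265) = 1/13140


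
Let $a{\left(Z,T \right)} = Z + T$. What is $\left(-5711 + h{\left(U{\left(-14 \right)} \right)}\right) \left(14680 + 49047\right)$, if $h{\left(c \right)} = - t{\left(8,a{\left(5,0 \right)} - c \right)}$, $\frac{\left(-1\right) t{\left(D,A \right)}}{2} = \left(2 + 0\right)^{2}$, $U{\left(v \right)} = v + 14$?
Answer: $-363435081$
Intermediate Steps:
$U{\left(v \right)} = 14 + v$
$a{\left(Z,T \right)} = T + Z$
$t{\left(D,A \right)} = -8$ ($t{\left(D,A \right)} = - 2 \left(2 + 0\right)^{2} = - 2 \cdot 2^{2} = \left(-2\right) 4 = -8$)
$h{\left(c \right)} = 8$ ($h{\left(c \right)} = \left(-1\right) \left(-8\right) = 8$)
$\left(-5711 + h{\left(U{\left(-14 \right)} \right)}\right) \left(14680 + 49047\right) = \left(-5711 + 8\right) \left(14680 + 49047\right) = \left(-5703\right) 63727 = -363435081$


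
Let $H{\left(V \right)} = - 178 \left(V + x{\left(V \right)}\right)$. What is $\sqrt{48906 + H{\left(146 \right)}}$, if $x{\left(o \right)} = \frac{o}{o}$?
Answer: $2 \sqrt{5685} \approx 150.8$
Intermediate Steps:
$x{\left(o \right)} = 1$
$H{\left(V \right)} = -178 - 178 V$ ($H{\left(V \right)} = - 178 \left(V + 1\right) = - 178 \left(1 + V\right) = -178 - 178 V$)
$\sqrt{48906 + H{\left(146 \right)}} = \sqrt{48906 - 26166} = \sqrt{22740} = 2 \sqrt{5685}$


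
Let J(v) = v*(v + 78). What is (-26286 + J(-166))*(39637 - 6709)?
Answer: -384533184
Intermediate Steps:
J(v) = v*(78 + v)
(-26286 + J(-166))*(39637 - 6709) = (-26286 - 166*(78 - 166))*(39637 - 6709) = (-26286 - 166*(-88))*32928 = (-26286 + 14608)*32928 = -11678*32928 = -384533184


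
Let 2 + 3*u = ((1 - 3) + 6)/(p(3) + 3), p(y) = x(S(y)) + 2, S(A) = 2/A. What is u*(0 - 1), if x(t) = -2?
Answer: 2/9 ≈ 0.22222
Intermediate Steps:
p(y) = 0 (p(y) = -2 + 2 = 0)
u = -2/9 (u = -⅔ + (((1 - 3) + 6)/(0 + 3))/3 = -⅔ + ((-2 + 6)/3)/3 = -⅔ + (4*(⅓))/3 = -⅔ + (⅓)*(4/3) = -⅔ + 4/9 = -2/9 ≈ -0.22222)
u*(0 - 1) = -2*(0 - 1)/9 = -2/9*(-1) = 2/9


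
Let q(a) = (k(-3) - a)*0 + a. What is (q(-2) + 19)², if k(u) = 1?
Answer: 289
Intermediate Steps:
q(a) = a (q(a) = (1 - a)*0 + a = 0 + a = a)
(q(-2) + 19)² = (-2 + 19)² = 17² = 289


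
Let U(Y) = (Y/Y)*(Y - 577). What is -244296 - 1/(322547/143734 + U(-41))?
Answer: -21621433215506/88505065 ≈ -2.4430e+5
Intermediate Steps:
U(Y) = -577 + Y (U(Y) = 1*(-577 + Y) = -577 + Y)
-244296 - 1/(322547/143734 + U(-41)) = -244296 - 1/(322547/143734 + (-577 - 41)) = -244296 - 1/(322547*(1/143734) - 618) = -244296 - 1/(322547/143734 - 618) = -244296 - 1/(-88505065/143734) = -244296 - 1*(-143734/88505065) = -244296 + 143734/88505065 = -21621433215506/88505065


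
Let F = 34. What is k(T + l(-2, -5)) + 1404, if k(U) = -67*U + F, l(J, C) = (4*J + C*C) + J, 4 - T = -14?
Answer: -773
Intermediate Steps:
T = 18 (T = 4 - 1*(-14) = 4 + 14 = 18)
l(J, C) = C**2 + 5*J (l(J, C) = (4*J + C**2) + J = (C**2 + 4*J) + J = C**2 + 5*J)
k(U) = 34 - 67*U (k(U) = -67*U + 34 = 34 - 67*U)
k(T + l(-2, -5)) + 1404 = (34 - 67*(18 + ((-5)**2 + 5*(-2)))) + 1404 = (34 - 67*(18 + (25 - 10))) + 1404 = (34 - 67*(18 + 15)) + 1404 = (34 - 67*33) + 1404 = (34 - 2211) + 1404 = -2177 + 1404 = -773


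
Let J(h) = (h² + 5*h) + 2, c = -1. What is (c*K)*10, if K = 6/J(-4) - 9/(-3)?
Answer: 0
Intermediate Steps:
J(h) = 2 + h² + 5*h
K = 0 (K = 6/(2 + (-4)² + 5*(-4)) - 9/(-3) = 6/(2 + 16 - 20) - 9*(-⅓) = 6/(-2) + 3 = 6*(-½) + 3 = -3 + 3 = 0)
(c*K)*10 = -1*0*10 = 0*10 = 0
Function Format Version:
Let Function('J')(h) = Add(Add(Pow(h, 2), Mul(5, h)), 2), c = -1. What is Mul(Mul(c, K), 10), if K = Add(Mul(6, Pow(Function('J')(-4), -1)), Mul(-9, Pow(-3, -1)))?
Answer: 0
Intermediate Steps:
Function('J')(h) = Add(2, Pow(h, 2), Mul(5, h))
K = 0 (K = Add(Mul(6, Pow(Add(2, Pow(-4, 2), Mul(5, -4)), -1)), Mul(-9, Pow(-3, -1))) = Add(Mul(6, Pow(Add(2, 16, -20), -1)), Mul(-9, Rational(-1, 3))) = Add(Mul(6, Pow(-2, -1)), 3) = Add(Mul(6, Rational(-1, 2)), 3) = Add(-3, 3) = 0)
Mul(Mul(c, K), 10) = Mul(Mul(-1, 0), 10) = Mul(0, 10) = 0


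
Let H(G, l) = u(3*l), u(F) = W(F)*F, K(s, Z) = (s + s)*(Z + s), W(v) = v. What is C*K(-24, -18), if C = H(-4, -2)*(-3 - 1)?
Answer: -290304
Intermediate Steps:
K(s, Z) = 2*s*(Z + s) (K(s, Z) = (2*s)*(Z + s) = 2*s*(Z + s))
u(F) = F**2 (u(F) = F*F = F**2)
H(G, l) = 9*l**2 (H(G, l) = (3*l)**2 = 9*l**2)
C = -144 (C = (9*(-2)**2)*(-3 - 1) = (9*4)*(-4) = 36*(-4) = -144)
C*K(-24, -18) = -288*(-24)*(-18 - 24) = -288*(-24)*(-42) = -144*2016 = -290304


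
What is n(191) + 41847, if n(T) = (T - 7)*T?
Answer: 76991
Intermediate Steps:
n(T) = T*(-7 + T) (n(T) = (-7 + T)*T = T*(-7 + T))
n(191) + 41847 = 191*(-7 + 191) + 41847 = 191*184 + 41847 = 35144 + 41847 = 76991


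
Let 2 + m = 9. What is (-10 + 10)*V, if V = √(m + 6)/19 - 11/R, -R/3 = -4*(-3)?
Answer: 0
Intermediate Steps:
m = 7 (m = -2 + 9 = 7)
R = -36 (R = -(-12)*(-3) = -3*12 = -36)
V = 11/36 + √13/19 (V = √(7 + 6)/19 - 11/(-36) = √13*(1/19) - 11*(-1/36) = √13/19 + 11/36 = 11/36 + √13/19 ≈ 0.49532)
(-10 + 10)*V = (-10 + 10)*(11/36 + √13/19) = 0*(11/36 + √13/19) = 0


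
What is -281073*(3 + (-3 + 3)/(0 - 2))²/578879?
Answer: -2529657/578879 ≈ -4.3699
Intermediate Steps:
-281073*(3 + (-3 + 3)/(0 - 2))²/578879 = -281073*(3 + 0/(-2))²*(1/578879) = -281073*(3 + 0*(-½))²*(1/578879) = -281073*(3 + 0)²*(1/578879) = -281073*3²*(1/578879) = -281073*9*(1/578879) = -2529657*1/578879 = -2529657/578879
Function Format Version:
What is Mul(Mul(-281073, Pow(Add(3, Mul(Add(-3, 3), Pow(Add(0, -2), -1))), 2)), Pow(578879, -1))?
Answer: Rational(-2529657, 578879) ≈ -4.3699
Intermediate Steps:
Mul(Mul(-281073, Pow(Add(3, Mul(Add(-3, 3), Pow(Add(0, -2), -1))), 2)), Pow(578879, -1)) = Mul(Mul(-281073, Pow(Add(3, Mul(0, Pow(-2, -1))), 2)), Rational(1, 578879)) = Mul(Mul(-281073, Pow(Add(3, Mul(0, Rational(-1, 2))), 2)), Rational(1, 578879)) = Mul(Mul(-281073, Pow(Add(3, 0), 2)), Rational(1, 578879)) = Mul(Mul(-281073, Pow(3, 2)), Rational(1, 578879)) = Mul(Mul(-281073, 9), Rational(1, 578879)) = Mul(-2529657, Rational(1, 578879)) = Rational(-2529657, 578879)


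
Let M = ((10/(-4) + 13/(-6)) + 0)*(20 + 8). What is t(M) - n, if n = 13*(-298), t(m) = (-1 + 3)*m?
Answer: 10838/3 ≈ 3612.7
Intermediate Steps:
M = -392/3 (M = ((10*(-¼) + 13*(-⅙)) + 0)*28 = ((-5/2 - 13/6) + 0)*28 = (-14/3 + 0)*28 = -14/3*28 = -392/3 ≈ -130.67)
t(m) = 2*m
n = -3874
t(M) - n = 2*(-392/3) - 1*(-3874) = -784/3 + 3874 = 10838/3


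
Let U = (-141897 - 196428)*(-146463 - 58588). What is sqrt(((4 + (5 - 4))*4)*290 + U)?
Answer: 5*sqrt(2774955415) ≈ 2.6339e+5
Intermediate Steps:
U = 69373879575 (U = -338325*(-205051) = 69373879575)
sqrt(((4 + (5 - 4))*4)*290 + U) = sqrt(((4 + (5 - 4))*4)*290 + 69373879575) = sqrt(((4 + 1)*4)*290 + 69373879575) = sqrt((5*4)*290 + 69373879575) = sqrt(20*290 + 69373879575) = sqrt(5800 + 69373879575) = sqrt(69373885375) = 5*sqrt(2774955415)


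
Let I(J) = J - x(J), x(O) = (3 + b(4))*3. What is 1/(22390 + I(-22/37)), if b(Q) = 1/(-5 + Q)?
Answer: 37/828186 ≈ 4.4676e-5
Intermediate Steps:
x(O) = 6 (x(O) = (3 + 1/(-5 + 4))*3 = (3 + 1/(-1))*3 = (3 - 1)*3 = 2*3 = 6)
I(J) = -6 + J (I(J) = J - 1*6 = J - 6 = -6 + J)
1/(22390 + I(-22/37)) = 1/(22390 + (-6 - 22/37)) = 1/(22390 - 244/37) = 1/(828186/37) = 37/828186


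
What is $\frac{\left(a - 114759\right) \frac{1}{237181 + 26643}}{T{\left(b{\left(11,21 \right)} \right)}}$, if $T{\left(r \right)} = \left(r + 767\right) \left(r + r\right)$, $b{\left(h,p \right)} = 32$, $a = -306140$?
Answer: $- \frac{420899}{13490904064} \approx -3.1199 \cdot 10^{-5}$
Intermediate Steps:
$T{\left(r \right)} = 2 r \left(767 + r\right)$ ($T{\left(r \right)} = \left(767 + r\right) 2 r = 2 r \left(767 + r\right)$)
$\frac{\left(a - 114759\right) \frac{1}{237181 + 26643}}{T{\left(b{\left(11,21 \right)} \right)}} = \frac{\left(-306140 - 114759\right) \frac{1}{237181 + 26643}}{2 \cdot 32 \left(767 + 32\right)} = \frac{\left(-420899\right) \frac{1}{263824}}{2 \cdot 32 \cdot 799} = \frac{\left(-420899\right) \frac{1}{263824}}{51136} = \left(- \frac{420899}{263824}\right) \frac{1}{51136} = - \frac{420899}{13490904064}$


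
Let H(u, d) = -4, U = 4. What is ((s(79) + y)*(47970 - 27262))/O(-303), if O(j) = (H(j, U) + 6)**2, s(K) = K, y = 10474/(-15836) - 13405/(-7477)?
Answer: 24559748752095/59202886 ≈ 4.1484e+5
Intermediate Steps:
y = 66983741/59202886 (y = 10474*(-1/15836) - 13405*(-1/7477) = -5237/7918 + 13405/7477 = 66983741/59202886 ≈ 1.1314)
O(j) = 4 (O(j) = (-4 + 6)**2 = 2**2 = 4)
((s(79) + y)*(47970 - 27262))/O(-303) = ((79 + 66983741/59202886)*(47970 - 27262))/4 = ((4744011735/59202886)*20708)*(1/4) = (49119497504190/29601443)*(1/4) = 24559748752095/59202886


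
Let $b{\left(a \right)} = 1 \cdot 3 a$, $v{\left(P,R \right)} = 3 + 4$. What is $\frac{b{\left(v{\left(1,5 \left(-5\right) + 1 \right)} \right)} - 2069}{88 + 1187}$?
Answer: $- \frac{2048}{1275} \approx -1.6063$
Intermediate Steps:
$v{\left(P,R \right)} = 7$
$b{\left(a \right)} = 3 a$
$\frac{b{\left(v{\left(1,5 \left(-5\right) + 1 \right)} \right)} - 2069}{88 + 1187} = \frac{3 \cdot 7 - 2069}{88 + 1187} = \frac{21 - 2069}{1275} = \left(-2048\right) \frac{1}{1275} = - \frac{2048}{1275}$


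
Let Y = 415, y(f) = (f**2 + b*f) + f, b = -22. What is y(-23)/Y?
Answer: 1012/415 ≈ 2.4386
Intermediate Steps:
y(f) = f**2 - 21*f (y(f) = (f**2 - 22*f) + f = f**2 - 21*f)
y(-23)/Y = -23*(-21 - 23)/415 = -23*(-44)*(1/415) = 1012*(1/415) = 1012/415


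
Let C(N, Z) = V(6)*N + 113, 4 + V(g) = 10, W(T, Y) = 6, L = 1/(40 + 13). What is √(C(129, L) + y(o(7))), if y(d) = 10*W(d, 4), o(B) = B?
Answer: √947 ≈ 30.773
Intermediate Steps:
L = 1/53 ≈ 0.018868
V(g) = 6 (V(g) = -4 + 10 = 6)
C(N, Z) = 113 + 6*N (C(N, Z) = 6*N + 113 = 113 + 6*N)
y(d) = 60 (y(d) = 10*6 = 60)
√(C(129, L) + y(o(7))) = √((113 + 6*129) + 60) = √((113 + 774) + 60) = √(887 + 60) = √947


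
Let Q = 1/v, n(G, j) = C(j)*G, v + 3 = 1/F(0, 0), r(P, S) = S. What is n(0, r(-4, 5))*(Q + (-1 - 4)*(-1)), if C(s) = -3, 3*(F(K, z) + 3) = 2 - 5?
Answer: 0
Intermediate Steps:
F(K, z) = -4 (F(K, z) = -3 + (2 - 5)/3 = -3 + (⅓)*(-3) = -3 - 1 = -4)
v = -13/4 (v = -3 + 1/(-4) = -3 - ¼ = -13/4 ≈ -3.2500)
n(G, j) = -3*G
Q = -4/13 (Q = 1/(-13/4) = -4/13 ≈ -0.30769)
n(0, r(-4, 5))*(Q + (-1 - 4)*(-1)) = (-3*0)*(-4/13 + (-1 - 4)*(-1)) = 0*(-4/13 - 5*(-1)) = 0*(-4/13 + 5) = 0*(61/13) = 0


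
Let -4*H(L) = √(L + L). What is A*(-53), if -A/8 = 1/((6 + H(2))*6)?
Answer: 424/33 ≈ 12.848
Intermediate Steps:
H(L) = -√2*√L/4 (H(L) = -√(L + L)/4 = -√2*√L/4)
A = -8/33 (A = -8*1/(6*(6 - √2*√2/4)) = -8*1/(6*(6 - ½)) = -8/((11/2)*6) = -8/33 ≈ -0.24242)
A*(-53) = -8/33*(-53) = 424/33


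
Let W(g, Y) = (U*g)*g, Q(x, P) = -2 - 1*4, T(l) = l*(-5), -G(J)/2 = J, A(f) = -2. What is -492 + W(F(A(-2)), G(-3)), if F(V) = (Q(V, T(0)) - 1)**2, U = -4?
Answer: -10096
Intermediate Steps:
G(J) = -2*J
T(l) = -5*l
Q(x, P) = -6 (Q(x, P) = -2 - 4 = -6)
F(V) = 49 (F(V) = (-6 - 1)**2 = (-7)**2 = 49)
W(g, Y) = -4*g**2 (W(g, Y) = (-4*g)*g = -4*g**2)
-492 + W(F(A(-2)), G(-3)) = -492 - 4*49**2 = -492 - 4*2401 = -492 - 9604 = -10096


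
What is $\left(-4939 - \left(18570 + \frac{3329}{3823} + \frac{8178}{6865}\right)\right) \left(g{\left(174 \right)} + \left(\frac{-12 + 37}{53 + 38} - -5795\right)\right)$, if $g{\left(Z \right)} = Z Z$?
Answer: $- \frac{2025442737951140124}{2388285445} \approx -8.4807 \cdot 10^{8}$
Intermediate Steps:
$g{\left(Z \right)} = Z^{2}$
$\left(-4939 - \left(18570 + \frac{3329}{3823} + \frac{8178}{6865}\right)\right) \left(g{\left(174 \right)} + \left(\frac{-12 + 37}{53 + 38} - -5795\right)\right) = \left(-4939 - \left(18570 + \frac{3329}{3823} + \frac{8178}{6865}\right)\right) \left(174^{2} + \left(\frac{-12 + 37}{53 + 38} - -5795\right)\right) = \left(-4939 - \left(18570 + \frac{3329}{3823} + \frac{8178}{6865}\right)\right) \left(30276 + \left(\frac{25}{91} + 5795\right)\right) = \left(-4939 - \frac{487421818229}{26244895}\right) \left(30276 + \left(25 \cdot \frac{1}{91} + 5795\right)\right) = \left(-4939 - \frac{487421818229}{26244895}\right) \left(30276 + \left(\frac{25}{91} + 5795\right)\right) = \left(-4939 - \frac{487421818229}{26244895}\right) \left(30276 + \frac{527370}{91}\right) = \left(-4939 - \frac{487421818229}{26244895}\right) \frac{3282486}{91} = \left(- \frac{617045354634}{26244895}\right) \frac{3282486}{91} = - \frac{2025442737951140124}{2388285445}$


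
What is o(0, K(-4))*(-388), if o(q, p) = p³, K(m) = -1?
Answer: 388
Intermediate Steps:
o(0, K(-4))*(-388) = (-1)³*(-388) = -1*(-388) = 388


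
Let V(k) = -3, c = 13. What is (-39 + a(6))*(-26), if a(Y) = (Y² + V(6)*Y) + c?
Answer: 208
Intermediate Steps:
a(Y) = 13 + Y² - 3*Y (a(Y) = (Y² - 3*Y) + 13 = 13 + Y² - 3*Y)
(-39 + a(6))*(-26) = (-39 + (13 + 6² - 3*6))*(-26) = (-39 + (13 + 36 - 18))*(-26) = (-39 + 31)*(-26) = -8*(-26) = 208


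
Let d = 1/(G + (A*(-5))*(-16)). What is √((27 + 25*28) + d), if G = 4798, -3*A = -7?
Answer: √162573323194/14954 ≈ 26.963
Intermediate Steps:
A = 7/3 (A = -⅓*(-7) = 7/3 ≈ 2.3333)
d = 3/14954 (d = 1/(4798 + ((7/3)*(-5))*(-16)) = 1/(4798 - 35/3*(-16)) = 1/(4798 + 560/3) = 1/(14954/3) = 3/14954 ≈ 0.00020062)
√((27 + 25*28) + d) = √((27 + 25*28) + 3/14954) = √((27 + 700) + 3/14954) = √(727 + 3/14954) = √(10871561/14954) = √162573323194/14954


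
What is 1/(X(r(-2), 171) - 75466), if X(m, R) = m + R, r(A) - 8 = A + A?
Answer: -1/75291 ≈ -1.3282e-5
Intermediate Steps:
r(A) = 8 + 2*A (r(A) = 8 + (A + A) = 8 + 2*A)
X(m, R) = R + m
1/(X(r(-2), 171) - 75466) = 1/((171 + (8 + 2*(-2))) - 75466) = 1/((171 + (8 - 4)) - 75466) = 1/((171 + 4) - 75466) = 1/(175 - 75466) = 1/(-75291) = -1/75291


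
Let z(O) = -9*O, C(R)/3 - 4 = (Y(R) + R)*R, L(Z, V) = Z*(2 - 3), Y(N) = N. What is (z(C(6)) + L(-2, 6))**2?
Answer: 4202500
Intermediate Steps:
L(Z, V) = -Z (L(Z, V) = Z*(-1) = -Z)
C(R) = 12 + 6*R**2 (C(R) = 12 + 3*((R + R)*R) = 12 + 3*((2*R)*R) = 12 + 3*(2*R**2) = 12 + 6*R**2)
(z(C(6)) + L(-2, 6))**2 = (-9*(12 + 6*6**2) - 1*(-2))**2 = (-9*(12 + 6*36) + 2)**2 = (-9*(12 + 216) + 2)**2 = (-9*228 + 2)**2 = (-2052 + 2)**2 = (-2050)**2 = 4202500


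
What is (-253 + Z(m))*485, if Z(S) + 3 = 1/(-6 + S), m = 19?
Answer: -1613595/13 ≈ -1.2412e+5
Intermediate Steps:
Z(S) = -3 + 1/(-6 + S)
(-253 + Z(m))*485 = (-253 + (19 - 3*19)/(-6 + 19))*485 = (-253 + (19 - 57)/13)*485 = (-253 + (1/13)*(-38))*485 = (-253 - 38/13)*485 = -3327/13*485 = -1613595/13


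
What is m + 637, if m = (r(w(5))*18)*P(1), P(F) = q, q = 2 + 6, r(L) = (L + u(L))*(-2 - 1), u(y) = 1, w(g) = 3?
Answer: -1091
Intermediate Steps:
r(L) = -3 - 3*L (r(L) = (L + 1)*(-2 - 1) = (1 + L)*(-3) = -3 - 3*L)
q = 8
P(F) = 8
m = -1728 (m = ((-3 - 3*3)*18)*8 = ((-3 - 9)*18)*8 = -12*18*8 = -216*8 = -1728)
m + 637 = -1728 + 637 = -1091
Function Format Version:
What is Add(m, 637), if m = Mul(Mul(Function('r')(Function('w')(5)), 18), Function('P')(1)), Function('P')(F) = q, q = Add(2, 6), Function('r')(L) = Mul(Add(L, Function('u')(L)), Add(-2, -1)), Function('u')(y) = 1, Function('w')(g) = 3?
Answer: -1091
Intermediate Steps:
Function('r')(L) = Add(-3, Mul(-3, L)) (Function('r')(L) = Mul(Add(L, 1), Add(-2, -1)) = Mul(Add(1, L), -3) = Add(-3, Mul(-3, L)))
q = 8
Function('P')(F) = 8
m = -1728 (m = Mul(Mul(Add(-3, Mul(-3, 3)), 18), 8) = Mul(Mul(Add(-3, -9), 18), 8) = Mul(Mul(-12, 18), 8) = Mul(-216, 8) = -1728)
Add(m, 637) = Add(-1728, 637) = -1091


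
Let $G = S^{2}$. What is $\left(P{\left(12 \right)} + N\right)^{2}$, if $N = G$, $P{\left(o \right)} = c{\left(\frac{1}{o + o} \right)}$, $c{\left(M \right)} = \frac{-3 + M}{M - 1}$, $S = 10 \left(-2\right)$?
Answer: $\frac{85951441}{529} \approx 1.6248 \cdot 10^{5}$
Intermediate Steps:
$S = -20$
$c{\left(M \right)} = \frac{-3 + M}{-1 + M}$
$P{\left(o \right)} = \frac{-3 + \frac{1}{2 o}}{-1 + \frac{1}{2 o}}$ ($P{\left(o \right)} = \frac{-3 + \frac{1}{o + o}}{-1 + \frac{1}{o + o}} = \frac{-3 + \frac{1}{2 o}}{-1 + \frac{1}{2 o}}$)
$G = 400$ ($G = \left(-20\right)^{2} = 400$)
$N = 400$
$\left(P{\left(12 \right)} + N\right)^{2} = \left(\frac{-1 + 6 \cdot 12}{-1 + 2 \cdot 12} + 400\right)^{2} = \left(\frac{-1 + 72}{-1 + 24} + 400\right)^{2} = \left(\frac{1}{23} \cdot 71 + 400\right)^{2} = \left(\frac{71}{23} + 400\right)^{2} = \left(\frac{9271}{23}\right)^{2} = \frac{85951441}{529}$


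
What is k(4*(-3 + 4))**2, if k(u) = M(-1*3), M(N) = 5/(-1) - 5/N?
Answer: 100/9 ≈ 11.111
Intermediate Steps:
M(N) = -5 - 5/N (M(N) = 5*(-1) - 5/N = -5 - 5/N)
k(u) = -10/3 (k(u) = -5 - 5/((-1*3)) = -5 - 5/(-3) = -5 - 5*(-1/3) = -5 + 5/3 = -10/3)
k(4*(-3 + 4))**2 = (-10/3)**2 = 100/9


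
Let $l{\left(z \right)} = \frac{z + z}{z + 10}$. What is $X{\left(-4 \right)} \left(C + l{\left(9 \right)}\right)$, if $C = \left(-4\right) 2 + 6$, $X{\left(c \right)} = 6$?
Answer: $- \frac{120}{19} \approx -6.3158$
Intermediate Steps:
$l{\left(z \right)} = \frac{2 z}{10 + z}$
$C = -2$ ($C = -8 + 6 = -2$)
$X{\left(-4 \right)} \left(C + l{\left(9 \right)}\right) = 6 \left(-2 + 2 \cdot 9 \frac{1}{10 + 9}\right) = 6 \left(-2 + 2 \cdot 9 \cdot \frac{1}{19}\right) = 6 \left(-2 + \frac{18}{19}\right) = 6 \left(- \frac{20}{19}\right) = - \frac{120}{19}$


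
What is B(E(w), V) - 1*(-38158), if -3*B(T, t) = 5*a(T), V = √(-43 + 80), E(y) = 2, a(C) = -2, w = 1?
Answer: 114484/3 ≈ 38161.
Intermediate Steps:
V = √37 ≈ 6.0828
B(T, t) = 10/3 (B(T, t) = -5*(-2)/3 = -⅓*(-10) = 10/3)
B(E(w), V) - 1*(-38158) = 10/3 - 1*(-38158) = 10/3 + 38158 = 114484/3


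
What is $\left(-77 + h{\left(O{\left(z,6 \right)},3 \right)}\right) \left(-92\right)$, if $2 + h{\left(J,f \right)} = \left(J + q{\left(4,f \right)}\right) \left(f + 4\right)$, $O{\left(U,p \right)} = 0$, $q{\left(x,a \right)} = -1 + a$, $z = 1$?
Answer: $5980$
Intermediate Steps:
$h{\left(J,f \right)} = -2 + \left(4 + f\right) \left(-1 + J + f\right)$ ($h{\left(J,f \right)} = -2 + \left(J + \left(-1 + f\right)\right) \left(f + 4\right) = -2 + \left(-1 + J + f\right) \left(4 + f\right) = -2 + \left(4 + f\right) \left(-1 + J + f\right)$)
$\left(-77 + h{\left(O{\left(z,6 \right)},3 \right)}\right) \left(-92\right) = \left(-77 + \left(-6 + 3^{2} + 3 \cdot 3 + 4 \cdot 0 + 0 \cdot 3\right)\right) \left(-92\right) = \left(-77 + \left(-6 + 9 + 9 + 0 + 0\right)\right) \left(-92\right) = \left(-77 + 12\right) \left(-92\right) = \left(-65\right) \left(-92\right) = 5980$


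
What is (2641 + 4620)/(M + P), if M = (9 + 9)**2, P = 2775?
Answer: 7261/3099 ≈ 2.3430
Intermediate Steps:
M = 324 (M = 18**2 = 324)
(2641 + 4620)/(M + P) = (2641 + 4620)/(324 + 2775) = 7261/3099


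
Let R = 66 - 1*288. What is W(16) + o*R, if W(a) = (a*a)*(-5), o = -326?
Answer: 71092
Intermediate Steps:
W(a) = -5*a² (W(a) = a²*(-5) = -5*a²)
R = -222 (R = 66 - 288 = -222)
W(16) + o*R = -5*16² - 326*(-222) = -5*256 + 72372 = -1280 + 72372 = 71092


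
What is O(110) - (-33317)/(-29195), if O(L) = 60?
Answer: 1718383/29195 ≈ 58.859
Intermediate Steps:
O(110) - (-33317)/(-29195) = 60 - (-33317)/(-29195) = 60 - (-33317)*(-1)/29195 = 60 - 1*33317/29195 = 60 - 33317/29195 = 1718383/29195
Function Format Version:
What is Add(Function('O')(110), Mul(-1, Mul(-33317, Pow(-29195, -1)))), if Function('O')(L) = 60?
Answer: Rational(1718383, 29195) ≈ 58.859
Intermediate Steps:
Add(Function('O')(110), Mul(-1, Mul(-33317, Pow(-29195, -1)))) = Add(60, Mul(-1, Mul(-33317, Pow(-29195, -1)))) = Add(60, Mul(-1, Mul(-33317, Rational(-1, 29195)))) = Add(60, Mul(-1, Rational(33317, 29195))) = Add(60, Rational(-33317, 29195)) = Rational(1718383, 29195)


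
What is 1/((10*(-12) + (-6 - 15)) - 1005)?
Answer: -1/1146 ≈ -0.00087260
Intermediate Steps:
1/((10*(-12) + (-6 - 15)) - 1005) = 1/((-120 - 21) - 1005) = 1/(-141 - 1005) = 1/(-1146) = -1/1146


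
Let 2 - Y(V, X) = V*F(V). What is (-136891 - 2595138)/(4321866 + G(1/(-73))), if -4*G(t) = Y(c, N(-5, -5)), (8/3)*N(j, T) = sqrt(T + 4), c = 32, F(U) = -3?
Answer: -5464058/8643683 ≈ -0.63214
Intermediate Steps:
N(j, T) = 3*sqrt(4 + T)/8 (N(j, T) = 3*sqrt(T + 4)/8 = 3*sqrt(4 + T)/8)
Y(V, X) = 2 + 3*V (Y(V, X) = 2 - V*(-3) = 2 - (-3)*V = 2 + 3*V)
G(t) = -49/2 (G(t) = -(2 + 3*32)/4 = -(2 + 96)/4 = -1/4*98 = -49/2)
(-136891 - 2595138)/(4321866 + G(1/(-73))) = (-136891 - 2595138)/(4321866 - 49/2) = -2732029/8643683/2 = -2732029*2/8643683 = -5464058/8643683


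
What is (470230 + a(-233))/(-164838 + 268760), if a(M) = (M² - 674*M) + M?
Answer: 340664/51961 ≈ 6.5561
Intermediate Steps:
a(M) = M² - 673*M
(470230 + a(-233))/(-164838 + 268760) = (470230 - 233*(-673 - 233))/(-164838 + 268760) = (470230 - 233*(-906))/103922 = (470230 + 211098)*(1/103922) = 681328*(1/103922) = 340664/51961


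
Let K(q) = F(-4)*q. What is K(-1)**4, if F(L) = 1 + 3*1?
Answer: 256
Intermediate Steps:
F(L) = 4 (F(L) = 1 + 3 = 4)
K(q) = 4*q
K(-1)**4 = (4*(-1))**4 = (-4)**4 = 256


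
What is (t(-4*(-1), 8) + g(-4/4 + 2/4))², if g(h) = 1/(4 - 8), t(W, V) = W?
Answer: 225/16 ≈ 14.063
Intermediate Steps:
g(h) = -¼ (g(h) = 1/(-4) = -¼)
(t(-4*(-1), 8) + g(-4/4 + 2/4))² = (-4*(-1) - ¼)² = (4 - ¼)² = (15/4)² = 225/16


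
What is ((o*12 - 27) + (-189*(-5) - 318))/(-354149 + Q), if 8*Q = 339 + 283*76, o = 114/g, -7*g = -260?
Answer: -110384/60912475 ≈ -0.0018122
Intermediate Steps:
g = 260/7 (g = -⅐*(-260) = 260/7 ≈ 37.143)
o = 399/130 (o = 114/(260/7) = 114*(7/260) = 399/130 ≈ 3.0692)
Q = 21847/8 (Q = (339 + 283*76)/8 = (339 + 21508)/8 = (⅛)*21847 = 21847/8 ≈ 2730.9)
((o*12 - 27) + (-189*(-5) - 318))/(-354149 + Q) = (((399/130)*12 - 27) + (-189*(-5) - 318))/(-354149 + 21847/8) = ((2394/65 - 27) + (945 - 318))/(-2811345/8) = (639/65 + 627)*(-8/2811345) = (41394/65)*(-8/2811345) = -110384/60912475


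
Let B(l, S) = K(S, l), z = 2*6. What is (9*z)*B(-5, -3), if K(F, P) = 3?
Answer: 324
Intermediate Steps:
z = 12
B(l, S) = 3
(9*z)*B(-5, -3) = (9*12)*3 = 108*3 = 324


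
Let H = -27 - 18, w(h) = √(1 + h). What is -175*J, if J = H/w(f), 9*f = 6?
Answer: 1575*√15 ≈ 6099.9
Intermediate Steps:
f = ⅔ (f = (⅑)*6 = ⅔ ≈ 0.66667)
H = -45
J = -9*√15 (J = -45/√(1 + ⅔) = -45*√15/5 = -9*√15 ≈ -34.857)
-175*J = -(-1575)*√15 = 1575*√15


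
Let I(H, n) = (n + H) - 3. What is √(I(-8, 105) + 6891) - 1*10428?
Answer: -10428 + √6985 ≈ -10344.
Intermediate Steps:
I(H, n) = -3 + H + n (I(H, n) = (H + n) - 3 = -3 + H + n)
√(I(-8, 105) + 6891) - 1*10428 = √((-3 - 8 + 105) + 6891) - 1*10428 = √(94 + 6891) - 10428 = √6985 - 10428 = -10428 + √6985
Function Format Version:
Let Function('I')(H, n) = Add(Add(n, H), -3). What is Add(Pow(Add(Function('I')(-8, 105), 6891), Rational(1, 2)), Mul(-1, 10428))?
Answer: Add(-10428, Pow(6985, Rational(1, 2))) ≈ -10344.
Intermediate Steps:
Function('I')(H, n) = Add(-3, H, n) (Function('I')(H, n) = Add(Add(H, n), -3) = Add(-3, H, n))
Add(Pow(Add(Function('I')(-8, 105), 6891), Rational(1, 2)), Mul(-1, 10428)) = Add(Pow(Add(Add(-3, -8, 105), 6891), Rational(1, 2)), Mul(-1, 10428)) = Add(Pow(Add(94, 6891), Rational(1, 2)), -10428) = Add(Pow(6985, Rational(1, 2)), -10428) = Add(-10428, Pow(6985, Rational(1, 2)))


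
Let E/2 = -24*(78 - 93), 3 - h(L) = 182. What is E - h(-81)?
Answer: 899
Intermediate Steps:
h(L) = -179 (h(L) = 3 - 1*182 = 3 - 182 = -179)
E = 720 (E = 2*(-24*(78 - 93)) = 2*(-24*(-15)) = 2*360 = 720)
E - h(-81) = 720 - 1*(-179) = 720 + 179 = 899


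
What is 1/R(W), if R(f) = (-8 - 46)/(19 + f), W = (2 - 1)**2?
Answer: -10/27 ≈ -0.37037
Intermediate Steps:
W = 1 (W = 1**2 = 1)
R(f) = -54/(19 + f)
1/R(W) = 1/(-54/(19 + 1)) = 1/(-54/20) = 1/(-54*1/20) = 1/(-27/10) = -10/27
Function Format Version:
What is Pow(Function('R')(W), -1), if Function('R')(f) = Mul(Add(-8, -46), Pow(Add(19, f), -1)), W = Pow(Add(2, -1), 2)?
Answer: Rational(-10, 27) ≈ -0.37037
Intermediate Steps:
W = 1 (W = Pow(1, 2) = 1)
Function('R')(f) = Mul(-54, Pow(Add(19, f), -1))
Pow(Function('R')(W), -1) = Pow(Mul(-54, Pow(Add(19, 1), -1)), -1) = Pow(Mul(-54, Pow(20, -1)), -1) = Pow(Mul(-54, Rational(1, 20)), -1) = Pow(Rational(-27, 10), -1) = Rational(-10, 27)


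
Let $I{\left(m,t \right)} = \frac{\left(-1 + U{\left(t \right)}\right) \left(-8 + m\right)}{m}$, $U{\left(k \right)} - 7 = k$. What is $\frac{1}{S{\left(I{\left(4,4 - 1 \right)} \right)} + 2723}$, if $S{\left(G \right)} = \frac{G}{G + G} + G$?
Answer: $\frac{2}{5429} \approx 0.00036839$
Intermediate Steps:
$U{\left(k \right)} = 7 + k$
$I{\left(m,t \right)} = \frac{\left(-8 + m\right) \left(6 + t\right)}{m}$ ($I{\left(m,t \right)} = \frac{\left(-1 + \left(7 + t\right)\right) \left(-8 + m\right)}{m} = \frac{\left(6 + t\right) \left(-8 + m\right)}{m} = \frac{\left(-8 + m\right) \left(6 + t\right)}{m}$)
$S{\left(G \right)} = \frac{1}{2} + G$ ($S{\left(G \right)} = \frac{G}{2 G} + G = G \frac{1}{2 G} + G = \frac{1}{2} + G$)
$\frac{1}{S{\left(I{\left(4,4 - 1 \right)} \right)} + 2723} = \frac{1}{\left(\frac{1}{2} + \frac{-48 - 8 \left(4 - 1\right) + 4 \left(6 + \left(4 - 1\right)\right)}{4}\right) + 2723} = \frac{1}{\left(\frac{1}{2} + \frac{-48 - 24 + 4 \left(6 + 3\right)}{4}\right) + 2723} = \frac{1}{\left(\frac{1}{2} + \frac{-48 - 24 + 4 \cdot 9}{4}\right) + 2723} = \frac{1}{\left(\frac{1}{2} + \frac{-48 - 24 + 36}{4}\right) + 2723} = \frac{1}{\left(\frac{1}{2} + \frac{1}{4} \left(-36\right)\right) + 2723} = \frac{1}{\left(\frac{1}{2} - 9\right) + 2723} = \frac{1}{- \frac{17}{2} + 2723} = \frac{1}{\frac{5429}{2}} = \frac{2}{5429}$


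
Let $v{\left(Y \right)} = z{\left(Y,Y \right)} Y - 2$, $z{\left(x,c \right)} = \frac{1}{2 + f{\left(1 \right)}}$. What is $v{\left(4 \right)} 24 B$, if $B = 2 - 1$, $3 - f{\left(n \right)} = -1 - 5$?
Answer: $- \frac{432}{11} \approx -39.273$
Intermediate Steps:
$f{\left(n \right)} = 9$ ($f{\left(n \right)} = 3 - \left(-1 - 5\right) = 3 - -6 = 3 + 6 = 9$)
$z{\left(x,c \right)} = \frac{1}{11}$ ($z{\left(x,c \right)} = \frac{1}{2 + 9} = \frac{1}{11}$)
$v{\left(Y \right)} = -2 + \frac{Y}{11}$ ($v{\left(Y \right)} = \frac{Y}{11} - 2 = -2 + \frac{Y}{11}$)
$B = 1$
$v{\left(4 \right)} 24 B = \left(-2 + \frac{1}{11} \cdot 4\right) 24 \cdot 1 = \left(-2 + \frac{4}{11}\right) 24 \cdot 1 = \left(- \frac{18}{11}\right) 24 \cdot 1 = \left(- \frac{432}{11}\right) 1 = - \frac{432}{11}$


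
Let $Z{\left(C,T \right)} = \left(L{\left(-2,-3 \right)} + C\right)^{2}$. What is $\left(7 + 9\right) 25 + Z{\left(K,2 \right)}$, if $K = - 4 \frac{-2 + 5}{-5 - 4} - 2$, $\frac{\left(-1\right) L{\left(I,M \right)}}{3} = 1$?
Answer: $\frac{3721}{9} \approx 413.44$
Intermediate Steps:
$L{\left(I,M \right)} = -3$ ($L{\left(I,M \right)} = \left(-3\right) 1 = -3$)
$K = - \frac{2}{3}$ ($K = - 4 \frac{3}{-9} - 2 = - 4 \cdot 3 \left(- \frac{1}{9}\right) - 2 = \left(-4\right) \left(- \frac{1}{3}\right) - 2 = \frac{4}{3} - 2 = - \frac{2}{3} \approx -0.66667$)
$Z{\left(C,T \right)} = \left(-3 + C\right)^{2}$
$\left(7 + 9\right) 25 + Z{\left(K,2 \right)} = \left(7 + 9\right) 25 + \left(-3 - \frac{2}{3}\right)^{2} = 16 \cdot 25 + \left(- \frac{11}{3}\right)^{2} = 400 + \frac{121}{9} = \frac{3721}{9}$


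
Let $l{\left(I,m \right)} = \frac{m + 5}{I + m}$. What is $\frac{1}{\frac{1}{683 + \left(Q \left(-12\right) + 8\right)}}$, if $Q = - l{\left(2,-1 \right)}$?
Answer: $739$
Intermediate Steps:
$l{\left(I,m \right)} = \frac{5 + m}{I + m}$
$Q = -4$ ($Q = - \frac{5 - 1}{2 - 1} = - \frac{4}{1} = - 1 \cdot 4 = \left(-1\right) 4 = -4$)
$\frac{1}{\frac{1}{683 + \left(Q \left(-12\right) + 8\right)}} = \frac{1}{\frac{1}{683 + \left(\left(-4\right) \left(-12\right) + 8\right)}} = \frac{1}{\frac{1}{683 + \left(48 + 8\right)}} = \frac{1}{\frac{1}{683 + 56}} = \frac{1}{\frac{1}{739}} = 739$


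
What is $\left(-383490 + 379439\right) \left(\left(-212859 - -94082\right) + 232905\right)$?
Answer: $-462332528$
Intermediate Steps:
$\left(-383490 + 379439\right) \left(\left(-212859 - -94082\right) + 232905\right) = - 4051 \left(\left(-212859 + 94082\right) + 232905\right) = - 4051 \left(-118777 + 232905\right) = \left(-4051\right) 114128 = -462332528$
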